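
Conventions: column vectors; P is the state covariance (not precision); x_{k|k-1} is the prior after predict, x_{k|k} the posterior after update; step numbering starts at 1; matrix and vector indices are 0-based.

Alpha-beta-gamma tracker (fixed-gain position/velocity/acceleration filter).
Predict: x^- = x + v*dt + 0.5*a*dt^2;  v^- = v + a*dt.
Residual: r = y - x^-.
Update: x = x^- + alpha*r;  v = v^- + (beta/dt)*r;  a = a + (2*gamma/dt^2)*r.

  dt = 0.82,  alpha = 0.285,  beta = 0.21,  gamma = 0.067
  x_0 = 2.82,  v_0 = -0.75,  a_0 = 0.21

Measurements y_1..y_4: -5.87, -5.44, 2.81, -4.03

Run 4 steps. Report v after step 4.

v_post = -2.3618

step 1: x_pred=2.2756  r=-8.1456  x^+=-0.0459  v^+=-2.6639  a^+=-1.4133
step 2: x_pred=-2.7054  r=-2.7346  x^+=-3.4848  v^+=-4.5231  a^+=-1.9583
step 3: x_pred=-7.8521  r=10.6621  x^+=-4.8134  v^+=-3.3983  a^+=0.1665
step 4: x_pred=-7.5440  r=3.5140  x^+=-6.5425  v^+=-2.3618  a^+=0.8668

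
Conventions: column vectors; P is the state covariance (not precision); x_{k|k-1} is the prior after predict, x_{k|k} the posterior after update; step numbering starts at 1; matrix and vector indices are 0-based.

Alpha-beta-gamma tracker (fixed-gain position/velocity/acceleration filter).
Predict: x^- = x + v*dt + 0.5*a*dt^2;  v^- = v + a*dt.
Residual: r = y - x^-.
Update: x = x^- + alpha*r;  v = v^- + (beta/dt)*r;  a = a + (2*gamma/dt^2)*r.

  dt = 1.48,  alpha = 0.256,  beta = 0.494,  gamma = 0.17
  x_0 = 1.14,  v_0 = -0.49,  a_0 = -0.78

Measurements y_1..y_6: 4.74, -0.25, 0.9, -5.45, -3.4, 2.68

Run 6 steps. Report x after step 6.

x_post = -6.3947

step 1: x_pred=-0.4395  r=5.1795  x^+=0.8865  v^+=0.0844  a^+=0.0240
step 2: x_pred=1.0377  r=-1.2877  x^+=0.7080  v^+=-0.3099  a^+=-0.1759
step 3: x_pred=0.0567  r=0.8433  x^+=0.2726  v^+=-0.2888  a^+=-0.0450
step 4: x_pred=-0.2041  r=-5.2459  x^+=-1.5470  v^+=-2.1064  a^+=-0.8593
step 5: x_pred=-5.6056  r=2.2056  x^+=-5.0410  v^+=-2.6419  a^+=-0.5169
step 6: x_pred=-9.5172  r=12.1972  x^+=-6.3947  v^+=0.6642  a^+=1.3763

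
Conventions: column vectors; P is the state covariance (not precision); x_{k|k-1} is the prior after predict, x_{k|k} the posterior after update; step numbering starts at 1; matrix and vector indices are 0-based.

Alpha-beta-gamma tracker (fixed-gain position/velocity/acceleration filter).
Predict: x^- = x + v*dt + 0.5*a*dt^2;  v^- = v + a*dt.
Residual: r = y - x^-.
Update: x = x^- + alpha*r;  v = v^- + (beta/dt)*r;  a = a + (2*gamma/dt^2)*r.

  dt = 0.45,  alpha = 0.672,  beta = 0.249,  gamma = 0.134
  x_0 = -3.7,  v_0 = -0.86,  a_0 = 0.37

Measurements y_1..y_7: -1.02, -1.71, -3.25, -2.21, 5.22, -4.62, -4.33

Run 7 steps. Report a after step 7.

step 1: x_pred=-4.0495  r=3.0295  x^+=-2.0137  v^+=0.9828  a^+=4.3795
step 2: x_pred=-1.1280  r=-0.5820  x^+=-1.5191  v^+=2.6316  a^+=3.6092
step 3: x_pred=0.0305  r=-3.2805  x^+=-2.1740  v^+=2.4405  a^+=-0.7324
step 4: x_pred=-1.1499  r=-1.0601  x^+=-1.8623  v^+=1.5243  a^+=-2.1354
step 5: x_pred=-1.3926  r=6.6126  x^+=3.0511  v^+=4.2223  a^+=6.6161
step 6: x_pred=5.6210  r=-10.2410  x^+=-1.2610  v^+=1.5329  a^+=-6.9375
step 7: x_pred=-1.2736  r=-3.0564  x^+=-3.3275  v^+=-3.2802  a^+=-10.9825

a_post = -10.9825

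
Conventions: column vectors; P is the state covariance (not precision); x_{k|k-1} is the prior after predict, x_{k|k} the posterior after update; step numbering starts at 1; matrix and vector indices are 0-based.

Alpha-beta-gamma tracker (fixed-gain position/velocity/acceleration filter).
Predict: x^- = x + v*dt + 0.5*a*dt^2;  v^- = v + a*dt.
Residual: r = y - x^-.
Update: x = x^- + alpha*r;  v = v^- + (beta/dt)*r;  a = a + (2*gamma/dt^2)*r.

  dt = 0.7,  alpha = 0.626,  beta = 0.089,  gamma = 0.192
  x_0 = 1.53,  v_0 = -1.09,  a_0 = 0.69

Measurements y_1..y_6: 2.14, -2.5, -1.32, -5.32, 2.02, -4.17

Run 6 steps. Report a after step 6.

a_post = 2.7420

step 1: x_pred=0.9361  r=1.2040  x^+=1.6897  v^+=-0.4539  a^+=1.6335
step 2: x_pred=1.7722  r=-4.2722  x^+=-0.9022  v^+=0.1463  a^+=-1.7145
step 3: x_pred=-1.2198  r=-0.1002  x^+=-1.2825  v^+=-1.0665  a^+=-1.7930
step 4: x_pred=-2.4684  r=-2.8516  x^+=-4.2535  v^+=-2.6842  a^+=-4.0277
step 5: x_pred=-7.1192  r=9.1392  x^+=-1.3981  v^+=-4.3416  a^+=3.1344
step 6: x_pred=-3.6693  r=-0.5007  x^+=-3.9827  v^+=-2.2112  a^+=2.7420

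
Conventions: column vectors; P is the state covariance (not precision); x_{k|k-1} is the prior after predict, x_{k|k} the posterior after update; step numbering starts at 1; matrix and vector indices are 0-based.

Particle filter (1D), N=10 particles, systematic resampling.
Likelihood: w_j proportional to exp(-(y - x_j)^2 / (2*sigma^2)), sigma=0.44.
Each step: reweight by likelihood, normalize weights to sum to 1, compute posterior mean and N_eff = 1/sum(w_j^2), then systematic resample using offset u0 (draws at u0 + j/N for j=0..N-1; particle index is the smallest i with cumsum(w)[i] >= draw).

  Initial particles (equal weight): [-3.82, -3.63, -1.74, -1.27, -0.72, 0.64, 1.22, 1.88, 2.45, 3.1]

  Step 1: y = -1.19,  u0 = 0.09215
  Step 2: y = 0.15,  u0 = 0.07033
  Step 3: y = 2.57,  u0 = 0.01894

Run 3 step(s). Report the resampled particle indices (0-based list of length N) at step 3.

resampled_idx = [0, 1, 2, 3, 4, 5, 6, 7, 8, 9]

step 1: w=[0.0000, 0.0000, 0.2281, 0.4901, 0.2817, 0.0001, 0.0000, 0.0000, 0.0000, 0.0000]  mean=-1.2221  Neff=2.6911  idx=[2, 2, 3, 3, 3, 3, 3, 4, 4, 4]
step 2: w=[0.0002, 0.0002, 0.0121, 0.0121, 0.0121, 0.0121, 0.0121, 0.3130, 0.3130, 0.3130]  mean=-0.7537  Neff=3.3936  idx=[7, 7, 7, 7, 8, 8, 8, 9, 9, 9]
step 3: w=[0.1000, 0.1000, 0.1000, 0.1000, 0.1000, 0.1000, 0.1000, 0.1000, 0.1000, 0.1000]  mean=-0.7200  Neff=10.0000  idx=[0, 1, 2, 3, 4, 5, 6, 7, 8, 9]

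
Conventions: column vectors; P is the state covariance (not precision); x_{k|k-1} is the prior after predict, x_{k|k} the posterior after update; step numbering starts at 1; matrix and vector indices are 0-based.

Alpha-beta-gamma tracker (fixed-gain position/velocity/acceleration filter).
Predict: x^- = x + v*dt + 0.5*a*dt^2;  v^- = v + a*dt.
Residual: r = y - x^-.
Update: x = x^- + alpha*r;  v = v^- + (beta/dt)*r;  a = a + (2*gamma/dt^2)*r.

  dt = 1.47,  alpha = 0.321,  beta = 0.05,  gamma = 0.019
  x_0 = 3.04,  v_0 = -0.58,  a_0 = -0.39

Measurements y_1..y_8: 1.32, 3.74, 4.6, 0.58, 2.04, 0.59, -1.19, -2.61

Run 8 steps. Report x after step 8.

x_post = -5.4658

step 1: x_pred=1.7660  r=-0.4460  x^+=1.6229  v^+=-1.1685  a^+=-0.3978
step 2: x_pred=-0.5247  r=4.2647  x^+=0.8443  v^+=-1.6082  a^+=-0.3228
step 3: x_pred=-1.8686  r=6.4686  x^+=0.2078  v^+=-1.8628  a^+=-0.2091
step 4: x_pred=-2.7565  r=3.3365  x^+=-1.6855  v^+=-2.0567  a^+=-0.1504
step 5: x_pred=-4.8713  r=6.9113  x^+=-2.6528  v^+=-2.0427  a^+=-0.0289
step 6: x_pred=-5.6868  r=6.2768  x^+=-3.6720  v^+=-1.8717  a^+=0.0815
step 7: x_pred=-6.3353  r=5.1453  x^+=-4.6837  v^+=-1.5769  a^+=0.1720
step 8: x_pred=-6.8159  r=4.2059  x^+=-5.4658  v^+=-1.1810  a^+=0.2459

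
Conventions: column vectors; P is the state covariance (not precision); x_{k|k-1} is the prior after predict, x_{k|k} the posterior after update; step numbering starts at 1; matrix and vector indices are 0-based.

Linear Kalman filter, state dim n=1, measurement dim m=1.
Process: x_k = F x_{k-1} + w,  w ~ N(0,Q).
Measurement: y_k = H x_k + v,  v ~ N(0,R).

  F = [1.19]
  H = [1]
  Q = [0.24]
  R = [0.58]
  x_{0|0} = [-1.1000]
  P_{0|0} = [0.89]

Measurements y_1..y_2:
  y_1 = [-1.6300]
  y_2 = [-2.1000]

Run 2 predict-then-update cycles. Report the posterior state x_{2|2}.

step 1: x^-=[-1.3090]  P^-=[1.5003]  S=[2.0803]  K=[0.7212]  nu=[-0.3210]  x^+=[-1.5405]  P^+=[0.4183]
step 2: x^-=[-1.8332]  P^-=[0.8323]  S=[1.4123]  K=[0.5893]  nu=[-0.2668]  x^+=[-1.9904]  P^+=[0.3418]

x_post = [-1.9904]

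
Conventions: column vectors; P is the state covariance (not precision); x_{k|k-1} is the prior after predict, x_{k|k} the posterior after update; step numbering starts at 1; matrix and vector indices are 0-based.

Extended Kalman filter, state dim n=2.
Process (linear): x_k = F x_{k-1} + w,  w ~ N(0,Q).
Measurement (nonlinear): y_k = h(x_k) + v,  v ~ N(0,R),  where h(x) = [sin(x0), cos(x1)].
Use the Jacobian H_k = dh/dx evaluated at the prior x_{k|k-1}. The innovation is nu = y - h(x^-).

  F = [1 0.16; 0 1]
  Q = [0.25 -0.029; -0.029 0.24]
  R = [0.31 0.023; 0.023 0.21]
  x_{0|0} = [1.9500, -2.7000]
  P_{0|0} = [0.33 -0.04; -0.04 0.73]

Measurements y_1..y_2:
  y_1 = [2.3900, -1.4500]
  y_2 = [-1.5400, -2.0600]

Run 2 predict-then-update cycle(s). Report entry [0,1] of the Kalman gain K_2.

step 1: x^-=[1.5180, -2.7000]  P^-=[0.5859 0.0478; 0.0478 0.9700]  H_jac=[0.0528 0.0000; 0.0000 0.4274]  S=[0.3116 0.0241; 0.0241 0.3872]  K=[0.0956 0.0468; -0.0750 1.0754]  nu=[1.3914, -0.5459]  x^+=[1.6255, -3.3914]  P^+=[0.5820 0.0281; 0.0281 0.5244]
step 2: x^-=[1.0828, -3.3914]  P^-=[0.8544 0.0830; 0.0830 0.7644]  H_jac=[0.4688 0.0000; 0.0000 -0.2473]  S=[0.4978 0.0134; 0.0134 0.2567]  K=[0.8080 -0.1221; 0.0981 -0.7413]  nu=[-2.4233, -1.0910]  x^+=[-0.7419, -2.8205]  P^+=[0.5282 0.0285; 0.0285 0.6205]

K[0,1] = -0.1221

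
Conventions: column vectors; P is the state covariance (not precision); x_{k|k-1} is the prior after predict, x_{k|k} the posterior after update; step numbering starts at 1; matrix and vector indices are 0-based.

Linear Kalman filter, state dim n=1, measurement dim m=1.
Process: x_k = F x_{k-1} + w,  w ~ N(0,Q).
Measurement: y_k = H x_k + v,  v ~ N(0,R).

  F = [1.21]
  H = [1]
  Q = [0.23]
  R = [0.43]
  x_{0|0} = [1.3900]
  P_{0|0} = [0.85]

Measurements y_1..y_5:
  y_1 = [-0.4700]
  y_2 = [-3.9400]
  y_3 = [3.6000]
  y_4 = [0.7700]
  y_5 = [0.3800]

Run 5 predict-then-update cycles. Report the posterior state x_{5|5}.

x_post = [0.6827]

step 1: x^-=[1.6819]  P^-=[1.4745]  S=[1.9045]  K=[0.7742]  nu=[-2.1519]  x^+=[0.0159]  P^+=[0.3329]
step 2: x^-=[0.0192]  P^-=[0.7174]  S=[1.1474]  K=[0.6252]  nu=[-3.9592]  x^+=[-2.4563]  P^+=[0.2689]
step 3: x^-=[-2.9721]  P^-=[0.6236]  S=[1.0536]  K=[0.5919]  nu=[6.5721]  x^+=[0.9178]  P^+=[0.2545]
step 4: x^-=[1.1106]  P^-=[0.6026]  S=[1.0326]  K=[0.5836]  nu=[-0.3406]  x^+=[0.9118]  P^+=[0.2509]
step 5: x^-=[1.1033]  P^-=[0.5974]  S=[1.0274]  K=[0.5815]  nu=[-0.7233]  x^+=[0.6827]  P^+=[0.2500]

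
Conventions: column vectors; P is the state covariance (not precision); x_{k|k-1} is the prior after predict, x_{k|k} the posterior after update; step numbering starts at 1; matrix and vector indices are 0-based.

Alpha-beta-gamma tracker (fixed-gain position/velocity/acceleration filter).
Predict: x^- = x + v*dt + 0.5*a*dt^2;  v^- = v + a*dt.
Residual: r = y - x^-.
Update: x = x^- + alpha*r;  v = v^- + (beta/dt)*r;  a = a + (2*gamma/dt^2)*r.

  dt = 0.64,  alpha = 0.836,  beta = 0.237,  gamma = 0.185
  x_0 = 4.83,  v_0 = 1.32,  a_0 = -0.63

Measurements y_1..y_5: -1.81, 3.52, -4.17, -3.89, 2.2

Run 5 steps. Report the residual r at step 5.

resid = 11.6638

step 1: x_pred=5.5458  r=-7.3558  x^+=-0.6037  v^+=-1.8071  a^+=-7.2746
step 2: x_pred=-3.2501  r=6.7701  x^+=2.4097  v^+=-3.9559  a^+=-1.1591
step 3: x_pred=-0.3594  r=-3.8106  x^+=-3.5451  v^+=-6.1088  a^+=-4.6013
step 4: x_pred=-8.3970  r=4.5070  x^+=-4.6292  v^+=-7.3846  a^+=-0.5300
step 5: x_pred=-9.4638  r=11.6638  x^+=0.2871  v^+=-3.4045  a^+=10.0062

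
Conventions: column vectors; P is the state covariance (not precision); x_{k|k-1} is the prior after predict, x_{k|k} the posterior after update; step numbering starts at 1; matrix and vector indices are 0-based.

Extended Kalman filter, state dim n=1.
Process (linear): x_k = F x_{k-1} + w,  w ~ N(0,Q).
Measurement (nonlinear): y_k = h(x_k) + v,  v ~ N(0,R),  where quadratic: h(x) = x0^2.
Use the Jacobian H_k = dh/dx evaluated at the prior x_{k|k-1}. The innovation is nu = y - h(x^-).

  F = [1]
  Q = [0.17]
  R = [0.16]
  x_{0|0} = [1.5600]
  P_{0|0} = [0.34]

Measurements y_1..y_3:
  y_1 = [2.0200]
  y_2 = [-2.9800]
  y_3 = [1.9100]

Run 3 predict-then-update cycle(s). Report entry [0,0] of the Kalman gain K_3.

K[0,0] = -0.3320

step 1: x^-=[1.5600]  P^-=[0.5100]  H_jac=[3.1200]  S=[5.1245]  K=[0.3105]  nu=[-0.4136]  x^+=[1.4316]  P^+=[0.0159]
step 2: x^-=[1.4316]  P^-=[0.1859]  H_jac=[2.8631]  S=[1.6841]  K=[0.3161]  nu=[-5.0294]  x^+=[-0.1581]  P^+=[0.0177]
step 3: x^-=[-0.1581]  P^-=[0.1877]  H_jac=[-0.3163]  S=[0.1788]  K=[-0.3320]  nu=[1.8850]  x^+=[-0.7840]  P^+=[0.1680]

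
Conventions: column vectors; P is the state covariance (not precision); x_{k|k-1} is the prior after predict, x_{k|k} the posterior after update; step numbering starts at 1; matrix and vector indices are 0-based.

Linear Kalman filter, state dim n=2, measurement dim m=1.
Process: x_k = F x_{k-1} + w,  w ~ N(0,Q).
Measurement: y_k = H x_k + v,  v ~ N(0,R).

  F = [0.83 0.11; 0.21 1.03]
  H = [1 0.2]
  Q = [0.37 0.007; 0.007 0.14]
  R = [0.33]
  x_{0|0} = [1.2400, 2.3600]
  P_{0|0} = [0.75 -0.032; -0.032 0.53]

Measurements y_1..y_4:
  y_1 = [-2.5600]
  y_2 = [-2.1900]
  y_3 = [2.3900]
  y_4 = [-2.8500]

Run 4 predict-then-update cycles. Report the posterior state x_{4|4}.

step 1: x^-=[1.2888, 2.6912]  P^-=[0.8872 0.1697; 0.1697 0.7215]  S=[1.3140]  K=[0.7011; 0.2390]  nu=[-4.3870]  x^+=[-1.7868, 1.6429]  P^+=[0.2414 -0.0504; -0.0504 0.6465]
step 2: x^-=[-1.3023, 1.3170]  P^-=[0.5349 0.0780; 0.0780 0.8147]  S=[0.9287]  K=[0.5928; 0.2595]  nu=[-1.1511]  x^+=[-1.9847, 1.0183]  P^+=[0.2086 -0.0648; -0.0648 0.7522]
step 3: x^-=[-1.5353, 0.6321]  P^-=[0.5110 0.0717; 0.0717 0.9191]  S=[0.9064]  K=[0.5795; 0.2819]  nu=[3.7988]  x^+=[0.6663, 1.7029]  P^+=[0.2065 -0.0764; -0.0764 0.8471]
step 4: x^-=[0.7404, 1.8939]  P^-=[0.5086 0.0719; 0.0719 1.0147]  S=[0.9079]  K=[0.5760; 0.3027]  nu=[-3.9692]  x^+=[-1.5458, 0.6924]  P^+=[0.2074 -0.0864; -0.0864 0.9315]

x_post = [-1.5458, 0.6924]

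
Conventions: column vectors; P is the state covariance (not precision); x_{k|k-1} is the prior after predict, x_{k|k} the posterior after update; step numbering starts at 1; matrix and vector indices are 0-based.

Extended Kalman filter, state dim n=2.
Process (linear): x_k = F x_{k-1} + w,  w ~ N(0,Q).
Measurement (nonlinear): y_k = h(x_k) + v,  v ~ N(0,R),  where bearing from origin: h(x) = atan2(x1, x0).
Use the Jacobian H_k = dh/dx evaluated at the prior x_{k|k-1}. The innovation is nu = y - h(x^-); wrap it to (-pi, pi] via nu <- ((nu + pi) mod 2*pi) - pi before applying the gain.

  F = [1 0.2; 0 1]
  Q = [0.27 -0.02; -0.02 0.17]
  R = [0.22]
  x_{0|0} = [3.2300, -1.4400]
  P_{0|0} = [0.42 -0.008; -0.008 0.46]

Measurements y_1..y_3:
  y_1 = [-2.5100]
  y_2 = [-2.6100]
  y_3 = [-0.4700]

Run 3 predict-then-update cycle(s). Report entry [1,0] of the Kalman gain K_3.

step 1: x^-=[2.9420, -1.4400]  P^-=[0.7052 0.0640; 0.0640 0.6300]  H_jac=[0.1342 0.2742]  S=[0.2848]  K=[0.3940; 0.6368]  nu=[-2.0548]  x^+=[2.1324, -2.7484]  P^+=[0.6610 -0.0074; -0.0074 0.5145]
step 2: x^-=[1.5828, -2.7484]  P^-=[0.9486 0.0755; 0.0755 0.6845]  H_jac=[0.2732 0.1573]  S=[0.3143]  K=[0.8626; 0.4084]  nu=[-1.5617]  x^+=[0.2357, -3.3862]  P^+=[0.7148 -0.0352; -0.0352 0.6321]
step 3: x^-=[-0.4415, -3.3862]  P^-=[0.9960 0.0712; 0.0712 0.8021]  H_jac=[0.2904 -0.0379]  S=[0.3036]  K=[0.9438; -0.0319]  nu=[1.2305]  x^+=[0.7198, -3.4255]  P^+=[0.7256 0.0803; 0.0803 0.8018]

K[1,0] = -0.0319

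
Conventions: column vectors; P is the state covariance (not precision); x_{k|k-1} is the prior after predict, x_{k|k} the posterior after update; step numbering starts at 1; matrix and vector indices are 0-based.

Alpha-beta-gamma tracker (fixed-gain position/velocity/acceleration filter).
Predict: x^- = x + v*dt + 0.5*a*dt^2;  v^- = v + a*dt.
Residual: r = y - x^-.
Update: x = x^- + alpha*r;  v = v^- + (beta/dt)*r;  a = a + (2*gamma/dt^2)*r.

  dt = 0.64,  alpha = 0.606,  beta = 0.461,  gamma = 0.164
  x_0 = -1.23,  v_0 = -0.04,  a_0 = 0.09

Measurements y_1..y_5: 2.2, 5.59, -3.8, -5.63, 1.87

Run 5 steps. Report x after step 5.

step 1: x_pred=-1.2372  r=3.4372  x^+=0.8458  v^+=2.4934  a^+=2.8424
step 2: x_pred=3.0237  r=2.5663  x^+=4.5789  v^+=6.1611  a^+=4.8975
step 3: x_pred=9.5250  r=-13.3250  x^+=1.4501  v^+=-0.3026  a^+=-5.7729
step 4: x_pred=0.0741  r=-5.7041  x^+=-3.3826  v^+=-8.1060  a^+=-10.3406
step 5: x_pred=-10.6882  r=12.5582  x^+=-3.0779  v^+=-5.6782  a^+=-0.2843

x_post = -3.0779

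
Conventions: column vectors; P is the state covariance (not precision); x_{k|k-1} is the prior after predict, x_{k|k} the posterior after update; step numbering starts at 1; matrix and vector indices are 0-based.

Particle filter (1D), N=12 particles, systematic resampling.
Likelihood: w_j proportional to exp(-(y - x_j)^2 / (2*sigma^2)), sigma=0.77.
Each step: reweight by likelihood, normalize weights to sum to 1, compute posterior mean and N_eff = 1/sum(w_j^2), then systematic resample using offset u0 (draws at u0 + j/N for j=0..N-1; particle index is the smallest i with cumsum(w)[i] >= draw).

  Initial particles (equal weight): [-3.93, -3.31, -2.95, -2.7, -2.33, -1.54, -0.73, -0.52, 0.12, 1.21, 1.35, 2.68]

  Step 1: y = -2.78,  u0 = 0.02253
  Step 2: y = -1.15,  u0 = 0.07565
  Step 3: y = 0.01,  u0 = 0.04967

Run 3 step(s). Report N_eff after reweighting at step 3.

N_eff = 5.6670

step 1: w=[0.0772, 0.1858, 0.2298, 0.2342, 0.1985, 0.0644, 0.0068, 0.0032, 0.0002, 0.0000, 0.0000, 0.0000]  mean=-2.7967  Neff=5.2159  idx=[0, 1, 1, 2, 2, 2, 3, 3, 3, 4, 4, 5]
step 2: w=[0.0007, 0.0092, 0.0092, 0.0306, 0.0306, 0.0306, 0.0619, 0.0619, 0.0619, 0.1452, 0.1452, 0.4131]  mean=-2.1483  Neff=4.3993  idx=[4, 6, 8, 9, 9, 10, 10, 11, 11, 11, 11, 11]
step 3: w=[0.0009, 0.0029, 0.0029, 0.0140, 0.0140, 0.0140, 0.0140, 0.1874, 0.1874, 0.1874, 0.1874, 0.1874]  mean=-1.5923  Neff=5.6670  idx=[6, 7, 7, 8, 8, 9, 9, 10, 10, 10, 11, 11]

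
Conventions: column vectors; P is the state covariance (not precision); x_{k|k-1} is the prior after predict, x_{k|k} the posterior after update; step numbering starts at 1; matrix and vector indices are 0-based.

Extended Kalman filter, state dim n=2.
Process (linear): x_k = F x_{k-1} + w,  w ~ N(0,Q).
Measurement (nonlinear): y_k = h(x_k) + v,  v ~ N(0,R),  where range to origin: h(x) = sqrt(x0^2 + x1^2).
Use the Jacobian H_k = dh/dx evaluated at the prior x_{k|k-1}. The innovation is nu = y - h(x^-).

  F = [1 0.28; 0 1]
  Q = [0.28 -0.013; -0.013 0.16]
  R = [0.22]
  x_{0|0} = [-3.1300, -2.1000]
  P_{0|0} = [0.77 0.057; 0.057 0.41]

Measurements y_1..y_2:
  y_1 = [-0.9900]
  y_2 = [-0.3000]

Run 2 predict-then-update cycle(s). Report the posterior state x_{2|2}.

step 1: x^-=[-3.7180, -2.1000]  P^-=[1.1141 0.1588; 0.1588 0.5700]  H_jac=[-0.8707 -0.4918]  S=[1.3385]  K=[-0.7831; -0.3127]  nu=[-5.2601]  x^+=[0.4010, -0.4550]  P^+=[0.2933 -0.1690; -0.1690 0.4391]
step 2: x^-=[0.2736, -0.4550]  P^-=[0.5131 -0.0590; -0.0590 0.5991]  H_jac=[0.5154 -0.8570]  S=[0.8484]  K=[0.3713; -0.6410]  nu=[-0.8309]  x^+=[-0.0349, 0.0776]  P^+=[0.3961 0.1429; 0.1429 0.2505]

x_post = [-0.0349, 0.0776]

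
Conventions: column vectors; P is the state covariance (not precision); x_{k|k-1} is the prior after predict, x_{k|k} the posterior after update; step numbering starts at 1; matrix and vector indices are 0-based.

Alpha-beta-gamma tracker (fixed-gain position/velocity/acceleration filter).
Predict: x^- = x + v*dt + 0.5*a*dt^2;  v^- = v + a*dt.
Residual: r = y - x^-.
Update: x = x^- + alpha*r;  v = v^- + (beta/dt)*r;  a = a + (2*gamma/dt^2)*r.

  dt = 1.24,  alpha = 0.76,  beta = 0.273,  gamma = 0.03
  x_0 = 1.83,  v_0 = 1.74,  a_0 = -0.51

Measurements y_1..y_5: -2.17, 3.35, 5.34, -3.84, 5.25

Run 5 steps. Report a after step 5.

step 1: x_pred=3.5955  r=-5.7655  x^+=-0.7863  v^+=-0.1617  a^+=-0.7350
step 2: x_pred=-1.5519  r=4.9019  x^+=2.1735  v^+=0.0061  a^+=-0.5437
step 3: x_pred=1.7631  r=3.5769  x^+=4.4815  v^+=0.1194  a^+=-0.4041
step 4: x_pred=4.3189  r=-8.1589  x^+=-1.8819  v^+=-2.1780  a^+=-0.7225
step 5: x_pred=-5.1380  r=10.3880  x^+=2.7569  v^+=-0.7868  a^+=-0.3171

a_post = -0.3171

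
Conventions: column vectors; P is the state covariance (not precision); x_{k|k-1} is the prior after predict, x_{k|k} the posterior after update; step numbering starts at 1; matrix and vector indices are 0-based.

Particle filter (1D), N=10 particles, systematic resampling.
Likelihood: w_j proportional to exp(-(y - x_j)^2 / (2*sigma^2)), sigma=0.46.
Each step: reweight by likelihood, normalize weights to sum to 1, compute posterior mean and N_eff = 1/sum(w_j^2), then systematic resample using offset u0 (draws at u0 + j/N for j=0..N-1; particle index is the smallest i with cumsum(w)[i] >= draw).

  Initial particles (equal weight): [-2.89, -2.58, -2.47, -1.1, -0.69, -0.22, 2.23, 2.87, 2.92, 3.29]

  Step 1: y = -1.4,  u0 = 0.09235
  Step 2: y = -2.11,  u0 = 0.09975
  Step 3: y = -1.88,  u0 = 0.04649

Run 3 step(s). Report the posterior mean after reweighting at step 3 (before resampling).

step 1: w=[0.0042, 0.0296, 0.0531, 0.6422, 0.2414, 0.0296, 0.0000, 0.0000, 0.0000, 0.0000]  mean=-1.0990  Neff=2.1043  idx=[3, 3, 3, 3, 3, 3, 3, 4, 4, 5]
step 2: w=[0.1390, 0.1390, 0.1390, 0.1390, 0.1390, 0.1390, 0.1390, 0.0132, 0.0132, 0.0003]  mean=-1.0889  Neff=7.3710  idx=[0, 1, 2, 2, 3, 4, 5, 5, 6, 9]
step 3: w=[0.1110, 0.1110, 0.1110, 0.1110, 0.1110, 0.1110, 0.1110, 0.1110, 0.1110, 0.0007]  mean=-1.0994  Neff=9.0125  idx=[0, 1, 2, 3, 4, 4, 5, 6, 7, 8]

post_mean = -1.0994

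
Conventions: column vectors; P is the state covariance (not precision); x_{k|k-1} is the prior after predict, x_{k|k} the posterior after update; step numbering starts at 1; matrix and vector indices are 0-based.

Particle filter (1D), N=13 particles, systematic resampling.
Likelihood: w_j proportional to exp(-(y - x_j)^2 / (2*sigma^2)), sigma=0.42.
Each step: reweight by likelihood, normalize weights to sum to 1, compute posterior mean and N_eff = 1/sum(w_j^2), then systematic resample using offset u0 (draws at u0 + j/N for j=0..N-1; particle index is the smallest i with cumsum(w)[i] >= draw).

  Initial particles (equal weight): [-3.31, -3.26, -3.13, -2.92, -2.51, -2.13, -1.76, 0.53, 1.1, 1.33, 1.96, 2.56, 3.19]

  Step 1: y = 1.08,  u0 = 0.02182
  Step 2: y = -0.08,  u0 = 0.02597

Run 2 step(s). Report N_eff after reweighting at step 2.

N_eff = 3.6737

step 1: w=[0.0000, 0.0000, 0.0000, 0.0000, 0.0000, 0.0000, 0.0000, 0.1787, 0.4207, 0.3528, 0.0469, 0.0008, 0.0000]  mean=1.1209  Neff=2.9795  idx=[7, 7, 7, 8, 8, 8, 8, 8, 9, 9, 9, 9, 9]
step 2: w=[0.3004, 0.3004, 0.3004, 0.0167, 0.0167, 0.0167, 0.0167, 0.0167, 0.0031, 0.0031, 0.0031, 0.0031, 0.0031]  mean=0.5898  Neff=3.6737  idx=[0, 0, 0, 0, 1, 1, 1, 1, 2, 2, 2, 2, 5]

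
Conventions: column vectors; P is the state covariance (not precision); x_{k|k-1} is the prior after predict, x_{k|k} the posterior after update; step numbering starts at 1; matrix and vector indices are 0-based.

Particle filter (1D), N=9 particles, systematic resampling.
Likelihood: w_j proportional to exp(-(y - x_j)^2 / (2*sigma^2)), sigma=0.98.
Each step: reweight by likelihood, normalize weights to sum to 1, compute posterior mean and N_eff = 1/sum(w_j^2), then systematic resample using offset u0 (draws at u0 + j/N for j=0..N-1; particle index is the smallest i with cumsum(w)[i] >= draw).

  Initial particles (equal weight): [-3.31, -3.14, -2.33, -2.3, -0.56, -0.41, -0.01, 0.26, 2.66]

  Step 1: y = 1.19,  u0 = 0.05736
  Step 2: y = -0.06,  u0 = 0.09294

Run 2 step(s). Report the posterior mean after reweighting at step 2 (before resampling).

post_mean = -0.0065

step 1: w=[0.0000, 0.0000, 0.0008, 0.0009, 0.1066, 0.1385, 0.2481, 0.3347, 0.1704]  mean=0.4172  Neff=4.2898  idx=[4, 5, 6, 6, 7, 7, 7, 8, 8]
step 2: w=[0.1310, 0.1400, 0.1491, 0.1491, 0.1415, 0.1415, 0.1415, 0.0032, 0.0032]  mean=-0.0065  Neff=7.0774  idx=[0, 1, 2, 3, 3, 4, 5, 6, 6]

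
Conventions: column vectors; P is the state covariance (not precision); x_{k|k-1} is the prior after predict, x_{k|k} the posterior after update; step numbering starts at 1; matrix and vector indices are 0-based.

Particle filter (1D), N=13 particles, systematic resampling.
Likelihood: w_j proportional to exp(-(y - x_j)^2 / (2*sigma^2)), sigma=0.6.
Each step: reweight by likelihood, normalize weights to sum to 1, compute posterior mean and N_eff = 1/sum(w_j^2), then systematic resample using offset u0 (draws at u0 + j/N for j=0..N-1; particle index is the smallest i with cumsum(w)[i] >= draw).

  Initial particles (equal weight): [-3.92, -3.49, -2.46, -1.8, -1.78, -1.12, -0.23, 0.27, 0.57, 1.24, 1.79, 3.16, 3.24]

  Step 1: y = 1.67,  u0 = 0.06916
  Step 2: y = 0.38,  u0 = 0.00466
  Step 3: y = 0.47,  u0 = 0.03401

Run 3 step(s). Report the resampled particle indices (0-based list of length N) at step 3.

resampled_idx = [0, 0, 1, 2, 2, 3, 3, 4, 6, 7, 8, 10, 11]

step 1: w=[0.0000, 0.0000, 0.0000, 0.0000, 0.0000, 0.0000, 0.0032, 0.0314, 0.0891, 0.3700, 0.4688, 0.0219, 0.0156]  mean=1.4762  Neff=2.7298  idx=[8, 9, 9, 9, 9, 9, 10, 10, 10, 10, 10, 10, 12]
step 2: w=[0.3048, 0.1147, 0.1147, 0.1147, 0.1147, 0.1147, 0.0203, 0.0203, 0.0203, 0.0203, 0.0203, 0.0203, 0.0000]  mean=1.1026  Neff=6.2042  idx=[0, 0, 0, 0, 1, 1, 2, 3, 3, 4, 5, 5, 8]
step 3: w=[0.1307, 0.1307, 0.1307, 0.1307, 0.0582, 0.0582, 0.0582, 0.0582, 0.0582, 0.0582, 0.0582, 0.0582, 0.0118]  mean=0.8962  Neff=10.4656  idx=[0, 0, 1, 2, 2, 3, 3, 4, 6, 7, 8, 10, 11]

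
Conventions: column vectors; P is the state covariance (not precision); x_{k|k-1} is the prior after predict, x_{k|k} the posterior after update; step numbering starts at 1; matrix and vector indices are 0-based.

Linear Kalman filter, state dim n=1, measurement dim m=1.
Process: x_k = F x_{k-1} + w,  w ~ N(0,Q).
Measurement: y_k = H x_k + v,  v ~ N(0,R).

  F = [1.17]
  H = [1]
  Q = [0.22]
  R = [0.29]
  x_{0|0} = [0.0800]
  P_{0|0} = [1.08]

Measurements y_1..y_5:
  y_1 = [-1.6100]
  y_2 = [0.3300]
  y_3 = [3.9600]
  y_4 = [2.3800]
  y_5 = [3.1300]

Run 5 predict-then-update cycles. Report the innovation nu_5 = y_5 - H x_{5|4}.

innov = [0.1917]

step 1: x^-=[0.0936]  P^-=[1.6984]  S=[1.9884]  K=[0.8542]  nu=[-1.7036]  x^+=[-1.3615]  P^+=[0.2477]
step 2: x^-=[-1.5930]  P^-=[0.5591]  S=[0.8491]  K=[0.6585]  nu=[1.9230]  x^+=[-0.3268]  P^+=[0.1910]
step 3: x^-=[-0.3823]  P^-=[0.4814]  S=[0.7714]  K=[0.6241]  nu=[4.3423]  x^+=[2.3275]  P^+=[0.1810]
step 4: x^-=[2.7232]  P^-=[0.4677]  S=[0.7577]  K=[0.6173]  nu=[-0.3432]  x^+=[2.5114]  P^+=[0.1790]
step 5: x^-=[2.9383]  P^-=[0.4650]  S=[0.7550]  K=[0.6159]  nu=[0.1917]  x^+=[3.0564]  P^+=[0.1786]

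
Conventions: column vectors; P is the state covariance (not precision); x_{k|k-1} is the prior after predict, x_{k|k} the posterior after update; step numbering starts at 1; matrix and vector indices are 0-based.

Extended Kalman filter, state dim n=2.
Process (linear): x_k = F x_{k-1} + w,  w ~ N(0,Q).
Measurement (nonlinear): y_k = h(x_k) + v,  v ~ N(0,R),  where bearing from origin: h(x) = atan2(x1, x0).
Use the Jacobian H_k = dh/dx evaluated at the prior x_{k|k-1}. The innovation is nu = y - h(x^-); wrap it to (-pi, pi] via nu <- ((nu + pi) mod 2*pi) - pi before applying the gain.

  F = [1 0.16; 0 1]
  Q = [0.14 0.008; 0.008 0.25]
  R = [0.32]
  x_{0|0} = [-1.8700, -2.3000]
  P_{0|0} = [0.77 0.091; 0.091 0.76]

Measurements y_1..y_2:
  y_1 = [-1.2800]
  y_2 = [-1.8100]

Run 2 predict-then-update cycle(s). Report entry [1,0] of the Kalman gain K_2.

K[1,0] = -0.2958

step 1: x^-=[-2.2380, -2.3000]  P^-=[0.9586 0.2206; 0.2206 1.0100]  H_jac=[0.2233 -0.2173]  S=[0.3941]  K=[0.4216; -0.4319]  nu=[1.0625]  x^+=[-1.7901, -2.7589]  P^+=[0.8885 0.2924; 0.2924 0.9365]
step 2: x^-=[-2.2315, -2.7589]  P^-=[1.1461 0.4502; 0.4502 1.1865]  H_jac=[0.2191 -0.1772]  S=[0.3773]  K=[0.4541; -0.2958]  nu=[0.4409]  x^+=[-2.0313, -2.8894]  P^+=[1.0683 0.5009; 0.5009 1.1535]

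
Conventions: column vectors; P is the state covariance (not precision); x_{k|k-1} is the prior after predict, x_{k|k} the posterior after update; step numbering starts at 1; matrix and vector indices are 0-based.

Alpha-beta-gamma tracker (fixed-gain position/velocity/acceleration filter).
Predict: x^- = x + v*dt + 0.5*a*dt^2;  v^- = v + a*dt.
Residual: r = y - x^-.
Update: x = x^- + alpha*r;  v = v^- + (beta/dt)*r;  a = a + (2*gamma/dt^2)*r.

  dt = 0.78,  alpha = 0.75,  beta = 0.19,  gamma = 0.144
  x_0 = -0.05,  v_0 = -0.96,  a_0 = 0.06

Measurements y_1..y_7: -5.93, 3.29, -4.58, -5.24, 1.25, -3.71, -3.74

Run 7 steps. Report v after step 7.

step 1: x_pred=-0.7805  r=-5.1495  x^+=-4.6426  v^+=-2.1676  a^+=-2.3776
step 2: x_pred=-7.0566  r=10.3466  x^+=0.7034  v^+=-1.5018  a^+=2.5202
step 3: x_pred=0.2986  r=-4.8786  x^+=-3.3603  v^+=-0.7244  a^+=0.2108
step 4: x_pred=-3.8613  r=-1.3787  x^+=-4.8953  v^+=-0.8958  a^+=-0.4419
step 5: x_pred=-5.7285  r=6.9785  x^+=-0.4946  v^+=0.4594  a^+=2.8615
step 6: x_pred=0.7342  r=-4.4442  x^+=-2.5990  v^+=1.6088  a^+=0.7578
step 7: x_pred=-1.1135  r=-2.6265  x^+=-3.0834  v^+=1.5601  a^+=-0.4855

v_post = 1.5601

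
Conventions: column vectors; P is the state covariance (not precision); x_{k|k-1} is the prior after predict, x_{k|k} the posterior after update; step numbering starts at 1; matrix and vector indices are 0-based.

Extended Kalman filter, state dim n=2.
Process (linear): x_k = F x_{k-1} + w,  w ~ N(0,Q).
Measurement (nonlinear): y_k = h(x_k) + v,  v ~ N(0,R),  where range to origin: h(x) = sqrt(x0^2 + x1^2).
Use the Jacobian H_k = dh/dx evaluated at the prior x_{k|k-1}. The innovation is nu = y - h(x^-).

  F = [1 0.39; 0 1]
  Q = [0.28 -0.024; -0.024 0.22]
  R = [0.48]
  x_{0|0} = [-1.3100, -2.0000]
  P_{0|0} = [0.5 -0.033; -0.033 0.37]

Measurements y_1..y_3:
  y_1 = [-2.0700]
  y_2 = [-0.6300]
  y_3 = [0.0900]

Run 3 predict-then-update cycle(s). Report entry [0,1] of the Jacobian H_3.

H_jac[0,1] = 0.3886

step 1: x^-=[-2.0900, -2.0000]  P^-=[0.8105 0.0873; 0.0873 0.5900]  H_jac=[-0.7225 -0.6914]  S=[1.2723]  K=[-0.5077; -0.3702]  nu=[-4.9628]  x^+=[0.4296, -0.1629]  P^+=[0.4826 -0.1518; -0.1518 0.4157]
step 2: x^-=[0.3661, -0.1629]  P^-=[0.7074 -0.0137; -0.0137 0.6357]  H_jac=[0.9136 -0.4066]  S=[1.1857]  K=[0.5498; -0.2285]  nu=[-1.0307]  x^+=[-0.2006, 0.0726]  P^+=[0.3490 0.1353; 0.1353 0.5737]
step 3: x^-=[-0.1722, 0.0726]  P^-=[0.8218 0.3350; 0.3350 0.7937]  H_jac=[-0.9214 0.3886]  S=[1.0576]  K=[-0.5928; -0.0002]  nu=[-0.0969]  x^+=[-0.1148, 0.0727]  P^+=[0.4501 0.3349; 0.3349 0.7937]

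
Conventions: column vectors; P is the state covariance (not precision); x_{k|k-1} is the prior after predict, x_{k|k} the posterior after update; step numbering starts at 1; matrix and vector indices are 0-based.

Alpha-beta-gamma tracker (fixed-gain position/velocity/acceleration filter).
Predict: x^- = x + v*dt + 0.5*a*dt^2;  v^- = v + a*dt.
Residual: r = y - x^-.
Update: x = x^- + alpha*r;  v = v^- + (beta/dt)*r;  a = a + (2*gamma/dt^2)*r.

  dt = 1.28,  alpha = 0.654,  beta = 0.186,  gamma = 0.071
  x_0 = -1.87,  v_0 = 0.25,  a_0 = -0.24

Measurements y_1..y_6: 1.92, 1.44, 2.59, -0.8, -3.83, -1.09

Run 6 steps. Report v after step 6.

step 1: x_pred=-1.7466  r=3.6666  x^+=0.6514  v^+=0.4756  a^+=0.0778
step 2: x_pred=1.3238  r=0.1162  x^+=1.3998  v^+=0.5920  a^+=0.0879
step 3: x_pred=2.2296  r=0.3604  x^+=2.4653  v^+=0.7569  a^+=0.1191
step 4: x_pred=3.5316  r=-4.3316  x^+=0.6988  v^+=0.2799  a^+=-0.2563
step 5: x_pred=0.8470  r=-4.6770  x^+=-2.2118  v^+=-0.7279  a^+=-0.6617
step 6: x_pred=-3.6855  r=2.5955  x^+=-1.9880  v^+=-1.1977  a^+=-0.4367

v_post = -1.1977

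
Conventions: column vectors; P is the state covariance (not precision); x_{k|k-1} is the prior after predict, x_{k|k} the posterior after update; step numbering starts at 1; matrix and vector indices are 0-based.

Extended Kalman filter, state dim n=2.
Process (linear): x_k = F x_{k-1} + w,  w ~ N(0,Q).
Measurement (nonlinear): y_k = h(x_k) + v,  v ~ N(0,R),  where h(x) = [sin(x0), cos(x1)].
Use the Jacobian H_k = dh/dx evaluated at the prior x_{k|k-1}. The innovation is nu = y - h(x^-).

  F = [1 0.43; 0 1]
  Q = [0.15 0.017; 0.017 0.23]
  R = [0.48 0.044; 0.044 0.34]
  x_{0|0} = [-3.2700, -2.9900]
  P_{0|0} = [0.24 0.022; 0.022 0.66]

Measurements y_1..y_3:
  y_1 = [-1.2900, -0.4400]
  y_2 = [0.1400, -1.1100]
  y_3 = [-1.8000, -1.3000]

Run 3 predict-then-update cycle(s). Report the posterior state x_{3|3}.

step 1: x^-=[-4.5557, -2.9900]  P^-=[0.5310 0.3228; 0.3228 0.8900]  H_jac=[-0.1560 0.0000; 0.0000 0.1510]  S=[0.4929 0.0364; 0.0364 0.3603]  K=[-0.1794 0.1534; -0.1307 0.3862]  nu=[-2.2777, 0.5485]  x^+=[-4.0629, -2.4804]  P^+=[0.5086 0.2931; 0.2931 0.8315]
step 2: x^-=[-5.1295, -2.4804]  P^-=[1.0645 0.6677; 0.6677 1.0615]  H_jac=[0.4051 0.0000; 0.0000 0.6140]  S=[0.6547 0.2101; 0.2101 0.7402]  K=[0.5291 0.4037; 0.1437 0.8398]  nu=[-0.7743, -0.3207]  x^+=[-5.6686, -2.8610]  P^+=[0.6708 0.2614; 0.2614 0.4753]
step 3: x^-=[-6.8988, -2.8610]  P^-=[1.1335 0.4828; 0.4828 0.7053]  H_jac=[0.8164 0.0000; 0.0000 0.2769]  S=[1.2355 0.1532; 0.1532 0.3941]  K=[0.7427 0.0506; 0.2706 0.3904]  nu=[-1.2225, -0.3391]  x^+=[-7.8240, -3.3243]  P^+=[0.4394 0.1802; 0.1802 0.5223]

x_post = [-7.8240, -3.3243]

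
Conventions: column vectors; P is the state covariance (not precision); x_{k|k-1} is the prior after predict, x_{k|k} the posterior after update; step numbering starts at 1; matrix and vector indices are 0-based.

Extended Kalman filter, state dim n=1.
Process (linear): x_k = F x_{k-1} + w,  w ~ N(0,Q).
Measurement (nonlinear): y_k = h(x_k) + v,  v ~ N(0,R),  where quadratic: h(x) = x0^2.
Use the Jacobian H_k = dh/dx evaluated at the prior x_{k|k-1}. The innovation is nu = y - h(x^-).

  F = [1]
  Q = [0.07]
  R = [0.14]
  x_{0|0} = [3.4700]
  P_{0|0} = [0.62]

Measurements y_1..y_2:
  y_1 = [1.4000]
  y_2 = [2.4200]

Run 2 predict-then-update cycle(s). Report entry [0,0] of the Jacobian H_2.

H_jac[0,0] = 3.8863

step 1: x^-=[3.4700]  P^-=[0.6900]  H_jac=[6.9400]  S=[33.3729]  K=[0.1435]  nu=[-10.6409]  x^+=[1.9432]  P^+=[0.0029]
step 2: x^-=[1.9432]  P^-=[0.0729]  H_jac=[3.8863]  S=[1.2410]  K=[0.2283]  nu=[-1.3559]  x^+=[1.6336]  P^+=[0.0082]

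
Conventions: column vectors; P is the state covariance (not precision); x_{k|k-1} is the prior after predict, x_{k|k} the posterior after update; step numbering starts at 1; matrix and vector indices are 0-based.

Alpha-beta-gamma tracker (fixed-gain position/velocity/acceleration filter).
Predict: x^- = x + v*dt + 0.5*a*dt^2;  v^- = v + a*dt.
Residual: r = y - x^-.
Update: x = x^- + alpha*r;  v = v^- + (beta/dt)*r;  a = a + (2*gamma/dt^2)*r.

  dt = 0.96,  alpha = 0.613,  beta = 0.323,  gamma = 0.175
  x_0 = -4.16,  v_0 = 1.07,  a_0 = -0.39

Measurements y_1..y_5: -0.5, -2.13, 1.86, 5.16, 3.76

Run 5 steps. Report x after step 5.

x_post = 5.2917

step 1: x_pred=-3.3125  r=2.8125  x^+=-1.5884  v^+=1.6419  a^+=0.6781
step 2: x_pred=0.3003  r=-2.4303  x^+=-1.1895  v^+=1.4752  a^+=-0.2448
step 3: x_pred=0.1139  r=1.7461  x^+=1.1843  v^+=1.8277  a^+=0.4183
step 4: x_pred=3.1316  r=2.0284  x^+=4.3750  v^+=2.9117  a^+=1.1886
step 5: x_pred=7.7180  r=-3.9580  x^+=5.2917  v^+=2.7211  a^+=-0.3145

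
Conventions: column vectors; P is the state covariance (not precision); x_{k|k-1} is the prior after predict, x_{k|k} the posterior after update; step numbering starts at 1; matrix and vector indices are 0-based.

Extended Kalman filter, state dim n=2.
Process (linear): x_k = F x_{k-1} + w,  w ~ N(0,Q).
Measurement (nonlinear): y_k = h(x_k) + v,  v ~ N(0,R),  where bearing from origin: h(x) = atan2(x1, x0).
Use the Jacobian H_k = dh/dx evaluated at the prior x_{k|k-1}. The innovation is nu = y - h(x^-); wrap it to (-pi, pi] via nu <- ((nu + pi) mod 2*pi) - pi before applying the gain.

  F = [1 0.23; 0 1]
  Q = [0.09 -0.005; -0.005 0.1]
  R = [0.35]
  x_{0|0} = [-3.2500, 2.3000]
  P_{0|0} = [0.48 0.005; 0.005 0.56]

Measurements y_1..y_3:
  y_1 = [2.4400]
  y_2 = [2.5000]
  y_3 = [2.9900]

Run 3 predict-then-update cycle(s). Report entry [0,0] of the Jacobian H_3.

step 1: x^-=[-2.7210, 2.3000]  P^-=[0.6019 0.1288; 0.1288 0.6600]  H_jac=[-0.1812 -0.2144]  S=[0.4101]  K=[-0.3333; -0.4019]  nu=[0.0002]  x^+=[-2.7211, 2.2999]  P^+=[0.5564 0.0739; 0.0739 0.5938]
step 2: x^-=[-2.1921, 2.2999]  P^-=[0.7118 0.2054; 0.2054 0.6938]  H_jac=[-0.2278 -0.2171]  S=[0.4400]  K=[-0.4700; -0.4488]  nu=[0.1678]  x^+=[-2.2709, 2.2246]  P^+=[0.6146 0.1126; 0.1126 0.6052]
step 3: x^-=[-1.7593, 2.2246]  P^-=[0.7884 0.2468; 0.2468 0.7052]  H_jac=[-0.2766 -0.2187]  S=[0.4739]  K=[-0.5740; -0.4695]  nu=[0.7501]  x^+=[-2.1898, 1.8725]  P^+=[0.6323 0.1191; 0.1191 0.6007]

H_jac[0,0] = -0.2766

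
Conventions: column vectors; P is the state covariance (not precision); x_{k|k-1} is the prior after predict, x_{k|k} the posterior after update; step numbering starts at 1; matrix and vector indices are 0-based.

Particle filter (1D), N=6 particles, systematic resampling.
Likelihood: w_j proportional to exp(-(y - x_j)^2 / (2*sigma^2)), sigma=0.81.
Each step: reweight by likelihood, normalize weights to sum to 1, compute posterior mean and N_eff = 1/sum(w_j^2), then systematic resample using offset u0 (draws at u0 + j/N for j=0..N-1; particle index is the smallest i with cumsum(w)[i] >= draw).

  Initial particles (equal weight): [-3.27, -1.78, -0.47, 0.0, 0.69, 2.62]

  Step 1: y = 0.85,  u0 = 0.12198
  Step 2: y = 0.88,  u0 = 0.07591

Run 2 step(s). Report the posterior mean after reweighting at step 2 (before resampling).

step 1: w=[0.0000, 0.0027, 0.1381, 0.3004, 0.5109, 0.0479]  mean=0.4083  Neff=2.6832  idx=[2, 3, 4, 4, 4, 5]
step 2: w=[0.0652, 0.1450, 0.2546, 0.2546, 0.2546, 0.0260]  mean=0.5645  Neff=4.5378  idx=[1, 2, 2, 3, 4, 4]

post_mean = 0.5645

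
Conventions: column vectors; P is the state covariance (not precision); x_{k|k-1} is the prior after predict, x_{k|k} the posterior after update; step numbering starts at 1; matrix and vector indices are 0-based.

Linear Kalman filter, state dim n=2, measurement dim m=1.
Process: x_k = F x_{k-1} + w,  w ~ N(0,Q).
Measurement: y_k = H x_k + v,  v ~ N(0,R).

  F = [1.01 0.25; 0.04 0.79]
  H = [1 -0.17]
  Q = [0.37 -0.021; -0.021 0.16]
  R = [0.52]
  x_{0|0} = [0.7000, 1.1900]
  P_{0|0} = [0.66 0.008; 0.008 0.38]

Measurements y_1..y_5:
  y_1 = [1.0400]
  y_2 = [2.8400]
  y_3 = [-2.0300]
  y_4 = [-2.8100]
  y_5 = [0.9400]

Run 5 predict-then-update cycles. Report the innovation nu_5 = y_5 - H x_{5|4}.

innov = [2.5486]

step 1: x^-=[1.0045, 0.9681]  P^-=[1.0711 0.0872; 0.0872 0.3987]  S=[1.5729]  K=[0.6715; 0.0123]  nu=[0.2001]  x^+=[1.1389, 0.9706]  P^+=[0.3618 0.0742; 0.0742 0.3985]
step 2: x^-=[1.3929, 0.8123]  P^-=[0.8014 0.1322; 0.1322 0.4140]  S=[1.2884]  K=[0.6046; 0.0480]  nu=[1.5852]  x^+=[2.3512, 0.8884]  P^+=[0.3305 0.0948; 0.0948 0.4110]
step 3: x^-=[2.5969, 0.7959]  P^-=[0.7807 0.1501; 0.1501 0.4230]  S=[1.2619]  K=[0.5985; 0.0620]  nu=[-4.4916]  x^+=[-0.0912, 0.5175]  P^+=[0.3288 0.1033; 0.1033 0.4182]
step 4: x^-=[0.0373, 0.4051]  P^-=[0.7837 0.1583; 0.1583 0.4280]  S=[1.2622]  K=[0.5996; 0.0678]  nu=[-2.7784]  x^+=[-1.6285, 0.2168]  P^+=[0.3300 0.1070; 0.1070 0.4222]
step 5: x^-=[-1.5906, 0.1061]  P^-=[0.7870 0.1622; 0.1622 0.4308]  S=[1.2643]  K=[0.6007; 0.0704]  nu=[2.5486]  x^+=[-0.0597, 0.2854]  P^+=[0.3308 0.1088; 0.1088 0.4245]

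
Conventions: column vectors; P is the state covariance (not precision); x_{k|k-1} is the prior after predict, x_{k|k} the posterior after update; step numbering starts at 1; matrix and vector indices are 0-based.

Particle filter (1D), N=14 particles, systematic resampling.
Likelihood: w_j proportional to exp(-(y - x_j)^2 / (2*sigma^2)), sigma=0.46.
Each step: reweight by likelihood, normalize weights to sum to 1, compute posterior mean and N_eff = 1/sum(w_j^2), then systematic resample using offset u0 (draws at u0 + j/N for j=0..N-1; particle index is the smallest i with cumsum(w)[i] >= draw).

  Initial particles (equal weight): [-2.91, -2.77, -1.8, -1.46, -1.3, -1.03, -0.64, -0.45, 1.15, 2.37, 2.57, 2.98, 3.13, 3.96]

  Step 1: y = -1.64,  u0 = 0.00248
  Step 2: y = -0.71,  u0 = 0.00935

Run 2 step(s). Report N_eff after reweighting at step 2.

N_eff = 8.3276

step 1: w=[0.0068, 0.0151, 0.2902, 0.2855, 0.2346, 0.1280, 0.0290, 0.0109, 0.0000, 0.0000, 0.0000, 0.0000, 0.0000, 0.0000]  mean=-1.4610  Neff=4.1955  idx=[0, 2, 2, 2, 2, 3, 3, 3, 3, 4, 4, 4, 5, 5]
step 2: w=[0.0000, 0.0144, 0.0144, 0.0144, 0.0144, 0.0632, 0.0632, 0.0632, 0.0632, 0.1049, 0.1049, 0.1049, 0.1874, 0.1874]  mean=-1.2681  Neff=8.3276  idx=[1, 5, 6, 7, 8, 9, 10, 10, 11, 12, 12, 12, 13, 13]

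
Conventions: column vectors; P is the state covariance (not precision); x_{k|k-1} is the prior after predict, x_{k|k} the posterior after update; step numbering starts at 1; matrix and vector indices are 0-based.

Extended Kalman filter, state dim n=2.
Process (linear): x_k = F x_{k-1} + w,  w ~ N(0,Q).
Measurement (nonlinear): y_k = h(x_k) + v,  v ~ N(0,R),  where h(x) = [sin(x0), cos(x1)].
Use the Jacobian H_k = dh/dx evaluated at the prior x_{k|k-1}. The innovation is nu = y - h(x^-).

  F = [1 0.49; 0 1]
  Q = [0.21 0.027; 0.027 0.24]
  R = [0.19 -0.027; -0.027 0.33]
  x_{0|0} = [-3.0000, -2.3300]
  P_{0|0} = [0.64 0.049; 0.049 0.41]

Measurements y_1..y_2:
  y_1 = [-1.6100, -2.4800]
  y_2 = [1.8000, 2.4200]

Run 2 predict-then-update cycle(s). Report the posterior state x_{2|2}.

step 1: x^-=[-4.1417, -2.3300]  P^-=[0.9965 0.2769; 0.2769 0.6500]  H_jac=[-0.5402 0.0000; 0.0000 0.7254]  S=[0.4808 -0.1355; -0.1355 0.6720]  K=[-1.0977 0.0775; -0.1202 0.6774]  nu=[-2.4515, -1.7917]  x^+=[-1.5895, -3.2489]  P^+=[0.3900 0.0761; 0.0761 0.3126]
step 2: x^-=[-3.1814, -3.2489]  P^-=[0.7496 0.2563; 0.2563 0.5526]  H_jac=[-0.9992 0.0000; 0.0000 -0.1071]  S=[0.9385 0.0004; 0.0004 0.3363]  K=[-0.7981 -0.0806; -0.2728 -0.1757]  nu=[1.7602, 3.4142]  x^+=[-4.8615, -4.3290]  P^+=[0.1496 0.0471; 0.0471 0.4724]

x_post = [-4.8615, -4.3290]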